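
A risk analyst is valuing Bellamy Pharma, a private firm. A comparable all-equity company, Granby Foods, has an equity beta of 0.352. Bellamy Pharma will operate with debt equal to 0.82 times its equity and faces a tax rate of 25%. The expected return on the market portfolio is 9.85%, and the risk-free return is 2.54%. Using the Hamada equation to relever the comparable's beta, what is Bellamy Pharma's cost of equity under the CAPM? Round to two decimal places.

6.70%

β_L = β_U × [1 + (1 − t)(D/E)] = 0.352 × [1 + (1 − 0.25) × 0.82]
    = 0.352 × [1 + 0.75 × 0.82] = 0.352 × 1.6150 = 0.5685
MRP = 9.85% − 2.54% = 7.31%
E(R) = R_f + β_L × MRP = 2.54% + 0.5685 × 7.31% = 6.70%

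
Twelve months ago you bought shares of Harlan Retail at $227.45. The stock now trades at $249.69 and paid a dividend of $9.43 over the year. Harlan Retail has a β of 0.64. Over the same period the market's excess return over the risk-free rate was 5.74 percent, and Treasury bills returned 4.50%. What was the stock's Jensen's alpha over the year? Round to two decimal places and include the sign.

Realised HPR = (P1 + D1 − P0) / P0 = (249.69 + 9.43 − 227.45) / 227.45 = 31.67 / 227.45 = 13.9239%
CAPM required = R_f + β·MRP = 4.50% + 0.64 × 5.74% = 8.1736%
α = realised − required = 13.9239% − 8.1736% = +5.75%

+5.75%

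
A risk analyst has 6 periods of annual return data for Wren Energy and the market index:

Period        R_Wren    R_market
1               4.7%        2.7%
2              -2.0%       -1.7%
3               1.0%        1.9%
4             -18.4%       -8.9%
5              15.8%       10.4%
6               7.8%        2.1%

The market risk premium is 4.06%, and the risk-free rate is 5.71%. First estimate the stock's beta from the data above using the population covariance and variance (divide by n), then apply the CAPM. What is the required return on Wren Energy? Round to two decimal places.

12.93%

Mean R_i = (4.7 − 2.0 + 1.0 − 18.4 + 15.8 + 7.8) / 6 = 1.4833%
Mean R_m = (2.7 − 1.7 + 1.9 − 8.9 + 10.4 + 2.1) / 6 = 1.0833%
Σ(R_i − R̄_i)(R_m − R̄_m) = 352.8083  ⇒  Cov = 352.8083 / 6 = 58.8014
Σ(R_m − R̄_m)² = 198.5283  ⇒  Var(R_m) = 198.5283 / 6 = 33.0881
β = Cov / Var(R_m) = 58.8014 / 33.0881 = 1.7771
E(R) = R_f + β × MRP = 5.71% + 1.7771 × 4.06% = 12.93%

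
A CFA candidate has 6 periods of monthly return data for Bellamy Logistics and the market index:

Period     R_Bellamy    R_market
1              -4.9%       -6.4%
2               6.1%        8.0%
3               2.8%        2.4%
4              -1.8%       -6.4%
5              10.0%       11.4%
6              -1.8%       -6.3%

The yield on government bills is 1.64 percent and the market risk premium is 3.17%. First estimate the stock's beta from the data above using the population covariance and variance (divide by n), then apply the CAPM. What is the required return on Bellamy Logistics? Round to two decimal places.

3.81%

Mean R_i = (-4.9 + 6.1 + 2.8 − 1.8 + 10.0 − 1.8) / 6 = 1.7333%
Mean R_m = (-6.4 + 8.0 + 2.4 − 6.4 + 11.4 − 6.3) / 6 = 0.4500%
Σ(R_i − R̄_i)(R_m − R̄_m) = 219.0600  ⇒  Cov = 219.0600 / 6 = 36.5100
Σ(R_m − R̄_m)² = 320.1150  ⇒  Var(R_m) = 320.1150 / 6 = 53.3525
β = Cov / Var(R_m) = 36.5100 / 53.3525 = 0.6843
E(R) = R_f + β × MRP = 1.64% + 0.6843 × 3.17% = 3.81%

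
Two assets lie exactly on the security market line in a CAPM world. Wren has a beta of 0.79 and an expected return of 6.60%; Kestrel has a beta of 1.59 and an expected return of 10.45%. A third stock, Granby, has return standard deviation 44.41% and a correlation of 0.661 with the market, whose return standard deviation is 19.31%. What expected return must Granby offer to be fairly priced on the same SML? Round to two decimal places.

10.11%

MRP = (10.45% − 6.60%) / (1.59 − 0.79) = 4.8125%
R_f = 6.60% − 0.79 × 4.8125% = 2.7981%
β_Granby = ρ·σ_i/σ_m = 0.661 × 44.41 / 19.31 = 1.5202
E(R_Granby) = R_f + β × MRP = 2.7981% + 1.5202 × 4.8125% = 10.11%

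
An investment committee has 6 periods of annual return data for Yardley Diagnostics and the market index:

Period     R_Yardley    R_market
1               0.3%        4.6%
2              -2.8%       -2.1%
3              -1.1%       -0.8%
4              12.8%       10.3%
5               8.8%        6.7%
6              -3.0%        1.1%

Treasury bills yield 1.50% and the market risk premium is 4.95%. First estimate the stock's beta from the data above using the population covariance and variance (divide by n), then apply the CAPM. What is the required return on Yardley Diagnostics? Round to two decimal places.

7.90%

Mean R_i = (0.3 − 2.8 − 1.1 + 12.8 + 8.8 − 3.0) / 6 = 2.5000%
Mean R_m = (4.6 − 2.1 − 0.8 + 10.3 + 6.7 + 1.1) / 6 = 3.3000%
Σ(R_i − R̄_i)(R_m − R̄_m) = 146.1400  ⇒  Cov = 146.1400 / 6 = 24.3567
Σ(R_m − R̄_m)² = 113.0600  ⇒  Var(R_m) = 113.0600 / 6 = 18.8433
β = Cov / Var(R_m) = 24.3567 / 18.8433 = 1.2926
E(R) = R_f + β × MRP = 1.50% + 1.2926 × 4.95% = 7.90%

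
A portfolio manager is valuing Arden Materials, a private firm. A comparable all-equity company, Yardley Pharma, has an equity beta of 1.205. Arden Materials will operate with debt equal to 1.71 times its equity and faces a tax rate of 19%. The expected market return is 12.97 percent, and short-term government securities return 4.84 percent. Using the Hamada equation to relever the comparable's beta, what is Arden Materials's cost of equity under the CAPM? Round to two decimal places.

28.21%

β_L = β_U × [1 + (1 − t)(D/E)] = 1.205 × [1 + (1 − 0.19) × 1.71]
    = 1.205 × [1 + 0.81 × 1.71] = 1.205 × 2.3851 = 2.8740
MRP = 12.97% − 4.84% = 8.13%
E(R) = R_f + β_L × MRP = 4.84% + 2.8740 × 8.13% = 28.21%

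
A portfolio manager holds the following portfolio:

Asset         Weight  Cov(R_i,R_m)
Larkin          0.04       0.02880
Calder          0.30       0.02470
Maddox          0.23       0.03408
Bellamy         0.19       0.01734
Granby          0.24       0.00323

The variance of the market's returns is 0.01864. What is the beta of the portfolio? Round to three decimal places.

1.098

β_Larkin = 0.02880 / 0.01864 = 1.5451
β_Calder = 0.02470 / 0.01864 = 1.3251
β_Maddox = 0.03408 / 0.01864 = 1.8283
β_Bellamy = 0.01734 / 0.01864 = 0.9303
β_Granby = 0.00323 / 0.01864 = 0.1733
β_P = Σ w_i β_i = 0.04×1.5451 + 0.30×1.3251 + 0.23×1.8283 + 0.19×0.9303 + 0.24×0.1733 = 1.0982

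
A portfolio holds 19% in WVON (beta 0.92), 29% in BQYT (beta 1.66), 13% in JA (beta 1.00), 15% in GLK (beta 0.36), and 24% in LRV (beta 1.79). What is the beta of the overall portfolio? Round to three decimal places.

β_P = Σ w_i β_i = 0.19×0.92 + 0.29×1.66 + 0.13×1.00 + 0.15×0.36 + 0.24×1.79 = 1.2698

1.270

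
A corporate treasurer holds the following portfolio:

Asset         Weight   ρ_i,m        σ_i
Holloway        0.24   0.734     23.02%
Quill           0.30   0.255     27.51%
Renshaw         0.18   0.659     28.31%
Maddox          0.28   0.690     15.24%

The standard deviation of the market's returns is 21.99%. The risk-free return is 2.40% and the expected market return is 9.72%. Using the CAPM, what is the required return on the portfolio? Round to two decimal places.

β_Holloway = 0.734 × 23.02% / 21.99% = 0.7684
β_Quill = 0.255 × 27.51% / 21.99% = 0.3190
β_Renshaw = 0.659 × 28.31% / 21.99% = 0.8484
β_Maddox = 0.690 × 15.24% / 21.99% = 0.4782
β_P = Σ w_i β_i = 0.24×0.7684 + 0.30×0.3190 + 0.18×0.8484 + 0.28×0.4782 = 0.5667
MRP = 9.72% − 2.40% = 7.32%
E(R_P) = R_f + β_P × MRP = 2.40% + 0.5667 × 7.32% = 6.55%

6.55%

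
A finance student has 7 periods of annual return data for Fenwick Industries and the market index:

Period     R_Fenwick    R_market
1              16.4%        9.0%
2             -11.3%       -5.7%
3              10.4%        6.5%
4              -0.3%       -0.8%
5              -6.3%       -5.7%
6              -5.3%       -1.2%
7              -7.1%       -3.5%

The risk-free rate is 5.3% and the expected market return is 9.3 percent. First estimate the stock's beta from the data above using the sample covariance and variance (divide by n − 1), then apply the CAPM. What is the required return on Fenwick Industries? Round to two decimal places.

12.15%

Mean R_i = (16.4 − 11.3 + 10.4 − 0.3 − 6.3 − 5.3 − 7.1) / 7 = -0.5000%
Mean R_m = (9.0 − 5.7 + 6.5 − 0.8 − 5.7 − 1.2 − 3.5) / 7 = -0.2000%
Σ(R_i − R̄_i)(R_m − R̄_m) = 346.2700  ⇒  Cov = 346.2700 / 6 = 57.7117
Σ(R_m − R̄_m)² = 202.2800  ⇒  Var(R_m) = 202.2800 / 6 = 33.7133
β = Cov / Var(R_m) = 57.7117 / 33.7133 = 1.7118
MRP = 9.3% − 5.3% = 4.00%
E(R) = R_f + β × MRP = 5.3% + 1.7118 × 4.0% = 12.15%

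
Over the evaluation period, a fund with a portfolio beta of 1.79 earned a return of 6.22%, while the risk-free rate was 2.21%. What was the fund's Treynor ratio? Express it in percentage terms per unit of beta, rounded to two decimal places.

Treynor = (R_P − R_f) / β_P = (6.22% − 2.21%) / 1.7900 = 4.01% / 1.7900 = 2.24%

2.24%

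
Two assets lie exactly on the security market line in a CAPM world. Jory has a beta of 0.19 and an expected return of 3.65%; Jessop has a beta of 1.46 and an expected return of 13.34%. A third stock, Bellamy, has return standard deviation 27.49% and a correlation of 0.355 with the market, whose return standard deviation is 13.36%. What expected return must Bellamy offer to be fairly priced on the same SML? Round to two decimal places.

7.77%

MRP = (13.34% − 3.65%) / (1.46 − 0.19) = 7.6299%
R_f = 3.65% − 0.19 × 7.6299% = 2.2003%
β_Bellamy = ρ·σ_i/σ_m = 0.355 × 27.49 / 13.36 = 0.7305
E(R_Bellamy) = R_f + β × MRP = 2.2003% + 0.7305 × 7.6299% = 7.77%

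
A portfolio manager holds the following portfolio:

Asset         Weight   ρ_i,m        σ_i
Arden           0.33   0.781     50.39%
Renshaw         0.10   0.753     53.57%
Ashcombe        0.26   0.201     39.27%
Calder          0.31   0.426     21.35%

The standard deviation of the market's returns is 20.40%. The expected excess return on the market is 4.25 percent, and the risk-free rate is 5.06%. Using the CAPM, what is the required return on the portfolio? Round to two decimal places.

9.62%

β_Arden = 0.781 × 50.39% / 20.40% = 1.9291
β_Renshaw = 0.753 × 53.57% / 20.40% = 1.9774
β_Ashcombe = 0.201 × 39.27% / 20.40% = 0.3869
β_Calder = 0.426 × 21.35% / 20.40% = 0.4458
β_P = Σ w_i β_i = 0.33×1.9291 + 0.10×1.9774 + 0.26×0.3869 + 0.31×0.4458 = 1.0731
E(R_P) = R_f + β_P × MRP = 5.06% + 1.0731 × 4.25% = 9.62%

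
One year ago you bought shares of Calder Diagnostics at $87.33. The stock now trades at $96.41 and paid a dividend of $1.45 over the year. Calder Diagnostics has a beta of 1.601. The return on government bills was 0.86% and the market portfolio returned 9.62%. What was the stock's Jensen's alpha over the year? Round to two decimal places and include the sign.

-2.83%

Realised HPR = (P1 + D1 − P0) / P0 = (96.41 + 1.45 − 87.33) / 87.33 = 10.53 / 87.33 = 12.0577%
MRP = 9.62% − 0.86% = 8.76%
CAPM required = R_f + β·MRP = 0.86% + 1.601 × 8.76% = 14.88476%
α = realised − required = 12.0577% − 14.88476% = -2.83%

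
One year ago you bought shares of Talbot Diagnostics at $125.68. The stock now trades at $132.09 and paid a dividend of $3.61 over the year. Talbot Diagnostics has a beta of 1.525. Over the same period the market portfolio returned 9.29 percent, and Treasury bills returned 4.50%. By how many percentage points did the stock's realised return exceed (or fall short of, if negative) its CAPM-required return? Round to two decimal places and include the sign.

-3.83%

Realised HPR = (P1 + D1 − P0) / P0 = (132.09 + 3.61 − 125.68) / 125.68 = 10.02 / 125.68 = 7.9726%
MRP = 9.29% − 4.50% = 4.79%
CAPM required = R_f + β·MRP = 4.50% + 1.525 × 4.79% = 11.80475%
α = realised − required = 7.9726% − 11.80475% = -3.83%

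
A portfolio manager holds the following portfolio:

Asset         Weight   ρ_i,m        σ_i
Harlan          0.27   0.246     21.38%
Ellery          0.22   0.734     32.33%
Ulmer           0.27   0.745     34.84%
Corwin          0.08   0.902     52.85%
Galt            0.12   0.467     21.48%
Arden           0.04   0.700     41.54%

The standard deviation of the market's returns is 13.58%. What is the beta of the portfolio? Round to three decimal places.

β_Harlan = 0.246 × 21.38% / 13.58% = 0.3873
β_Ellery = 0.734 × 32.33% / 13.58% = 1.7474
β_Ulmer = 0.745 × 34.84% / 13.58% = 1.9113
β_Corwin = 0.902 × 52.85% / 13.58% = 3.5104
β_Galt = 0.467 × 21.48% / 13.58% = 0.7387
β_Arden = 0.700 × 41.54% / 13.58% = 2.1412
β_P = Σ w_i β_i = 0.27×0.3873 + 0.22×1.7474 + 0.27×1.9113 + 0.08×3.5104 + 0.12×0.7387 + 0.04×2.1412 = 1.4602

1.460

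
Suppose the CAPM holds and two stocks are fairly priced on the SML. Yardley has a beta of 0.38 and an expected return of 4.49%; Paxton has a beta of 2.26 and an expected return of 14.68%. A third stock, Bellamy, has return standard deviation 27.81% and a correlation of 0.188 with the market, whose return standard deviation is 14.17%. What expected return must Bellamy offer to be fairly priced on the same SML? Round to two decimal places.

MRP = (14.68% − 4.49%) / (2.26 − 0.38) = 5.4202%
R_f = 4.49% − 0.38 × 5.4202% = 2.4303%
β_Bellamy = ρ·σ_i/σ_m = 0.188 × 27.81 / 14.17 = 0.3690
E(R_Bellamy) = R_f + β × MRP = 2.4303% + 0.3690 × 5.4202% = 4.43%

4.43%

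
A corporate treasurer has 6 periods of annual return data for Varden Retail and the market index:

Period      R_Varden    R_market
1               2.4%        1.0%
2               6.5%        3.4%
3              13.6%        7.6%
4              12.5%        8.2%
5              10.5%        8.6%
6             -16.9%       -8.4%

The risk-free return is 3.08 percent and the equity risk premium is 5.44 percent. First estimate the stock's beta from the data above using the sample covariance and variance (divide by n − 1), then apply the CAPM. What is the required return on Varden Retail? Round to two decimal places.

Mean R_i = (2.4 + 6.5 + 13.6 + 12.5 + 10.5 − 16.9) / 6 = 4.7667%
Mean R_m = (1.0 + 3.4 + 7.6 + 8.2 + 8.6 − 8.4) / 6 = 3.4000%
Σ(R_i − R̄_i)(R_m − R̄_m) = 365.3800  ⇒  Cov = 365.3800 / 5 = 73.0760
Σ(R_m − R̄_m)² = 212.7200  ⇒  Var(R_m) = 212.7200 / 5 = 42.5440
β = Cov / Var(R_m) = 73.0760 / 42.5440 = 1.7177
E(R) = R_f + β × MRP = 3.08% + 1.7177 × 5.44% = 12.42%

12.42%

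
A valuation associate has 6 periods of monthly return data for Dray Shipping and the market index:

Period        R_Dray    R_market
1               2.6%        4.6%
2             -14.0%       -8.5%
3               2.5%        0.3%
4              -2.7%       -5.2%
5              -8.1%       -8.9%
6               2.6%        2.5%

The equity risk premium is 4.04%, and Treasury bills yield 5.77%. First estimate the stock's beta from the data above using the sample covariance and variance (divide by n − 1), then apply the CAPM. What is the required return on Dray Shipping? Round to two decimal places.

Mean R_i = (2.6 − 14.0 + 2.5 − 2.7 − 8.1 + 2.6) / 6 = -2.8500%
Mean R_m = (4.6 − 8.5 + 0.3 − 5.2 − 8.9 + 2.5) / 6 = -2.5333%
Σ(R_i − R̄_i)(R_m − R̄_m) = 181.0200  ⇒  Cov = 181.0200 / 5 = 36.2040
Σ(R_m − R̄_m)² = 167.4933  ⇒  Var(R_m) = 167.4933 / 5 = 33.4987
β = Cov / Var(R_m) = 36.2040 / 33.4987 = 1.0808
E(R) = R_f + β × MRP = 5.77% + 1.0808 × 4.04% = 10.14%

10.14%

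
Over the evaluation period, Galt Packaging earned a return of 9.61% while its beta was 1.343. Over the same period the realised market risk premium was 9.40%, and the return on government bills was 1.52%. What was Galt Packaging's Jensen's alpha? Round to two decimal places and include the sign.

CAPM benchmark = R_f + β(R_m − R_f) = 1.52% + 1.343 × 9.40% = 14.14420%
α = actual − benchmark = 9.61% − 14.14420% = -4.53%

-4.53%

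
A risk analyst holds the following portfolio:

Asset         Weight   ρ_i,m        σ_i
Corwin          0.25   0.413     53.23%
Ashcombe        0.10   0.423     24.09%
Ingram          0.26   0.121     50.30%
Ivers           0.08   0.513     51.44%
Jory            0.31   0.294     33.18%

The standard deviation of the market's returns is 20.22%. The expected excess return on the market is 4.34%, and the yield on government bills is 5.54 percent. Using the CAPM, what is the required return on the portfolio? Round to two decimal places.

β_Corwin = 0.413 × 53.23% / 20.22% = 1.0872
β_Ashcombe = 0.423 × 24.09% / 20.22% = 0.5040
β_Ingram = 0.121 × 50.30% / 20.22% = 0.3010
β_Ivers = 0.513 × 51.44% / 20.22% = 1.3051
β_Jory = 0.294 × 33.18% / 20.22% = 0.4824
β_P = Σ w_i β_i = 0.25×1.0872 + 0.10×0.5040 + 0.26×0.3010 + 0.08×1.3051 + 0.31×0.4824 = 0.6544
E(R_P) = R_f + β_P × MRP = 5.54% + 0.6544 × 4.34% = 8.38%

8.38%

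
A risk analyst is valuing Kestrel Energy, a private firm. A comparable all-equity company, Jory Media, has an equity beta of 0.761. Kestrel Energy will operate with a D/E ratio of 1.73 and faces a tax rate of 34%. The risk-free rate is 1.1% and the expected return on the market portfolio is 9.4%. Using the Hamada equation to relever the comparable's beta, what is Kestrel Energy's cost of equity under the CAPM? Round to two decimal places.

β_L = β_U × [1 + (1 − t)(D/E)] = 0.761 × [1 + (1 − 0.34) × 1.73]
    = 0.761 × [1 + 0.66 × 1.73] = 0.761 × 2.1418 = 1.6299
MRP = 9.4% − 1.1% = 8.30%
E(R) = R_f + β_L × MRP = 1.1% + 1.6299 × 8.3% = 14.63%

14.63%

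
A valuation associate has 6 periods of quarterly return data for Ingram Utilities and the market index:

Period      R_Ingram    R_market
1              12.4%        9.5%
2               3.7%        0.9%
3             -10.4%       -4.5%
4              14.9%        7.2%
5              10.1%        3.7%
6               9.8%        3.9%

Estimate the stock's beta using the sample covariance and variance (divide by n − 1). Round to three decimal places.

Mean R_i = (12.4 + 3.7 − 10.4 + 14.9 + 10.1 + 9.8) / 6 = 6.7500%
Mean R_m = (9.5 + 0.9 − 4.5 + 7.2 + 3.7 + 3.9) / 6 = 3.4500%
Σ(R_i − R̄_i)(R_m − R̄_m) = 211.0750  ⇒  Cov = 211.0750 / 5 = 42.2150
Σ(R_m − R̄_m)² = 120.6350  ⇒  Var(R_m) = 120.6350 / 5 = 24.1270
β = Cov / Var(R_m) = 42.2150 / 24.1270 = 1.7497

1.750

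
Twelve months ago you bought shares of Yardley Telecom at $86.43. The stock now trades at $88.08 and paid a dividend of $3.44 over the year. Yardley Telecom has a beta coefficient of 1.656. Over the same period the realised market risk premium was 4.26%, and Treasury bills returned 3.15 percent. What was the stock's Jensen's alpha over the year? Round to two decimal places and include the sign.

Realised HPR = (P1 + D1 − P0) / P0 = (88.08 + 3.44 − 86.43) / 86.43 = 5.09 / 86.43 = 5.8892%
CAPM required = R_f + β·MRP = 3.15% + 1.656 × 4.26% = 10.20456%
α = realised − required = 5.8892% − 10.20456% = -4.32%

-4.32%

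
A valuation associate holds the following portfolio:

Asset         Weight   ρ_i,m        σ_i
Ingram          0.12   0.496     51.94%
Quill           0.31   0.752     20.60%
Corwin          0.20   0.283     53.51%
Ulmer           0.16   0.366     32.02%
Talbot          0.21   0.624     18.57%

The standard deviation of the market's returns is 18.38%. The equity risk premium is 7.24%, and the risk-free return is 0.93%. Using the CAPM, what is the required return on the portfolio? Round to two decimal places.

β_Ingram = 0.496 × 51.94% / 18.38% = 1.4016
β_Quill = 0.752 × 20.60% / 18.38% = 0.8428
β_Corwin = 0.283 × 53.51% / 18.38% = 0.8239
β_Ulmer = 0.366 × 32.02% / 18.38% = 0.6376
β_Talbot = 0.624 × 18.57% / 18.38% = 0.6305
β_P = Σ w_i β_i = 0.12×1.4016 + 0.31×0.8428 + 0.20×0.8239 + 0.16×0.6376 + 0.21×0.6305 = 0.8287
E(R_P) = R_f + β_P × MRP = 0.93% + 0.8287 × 7.24% = 6.93%

6.93%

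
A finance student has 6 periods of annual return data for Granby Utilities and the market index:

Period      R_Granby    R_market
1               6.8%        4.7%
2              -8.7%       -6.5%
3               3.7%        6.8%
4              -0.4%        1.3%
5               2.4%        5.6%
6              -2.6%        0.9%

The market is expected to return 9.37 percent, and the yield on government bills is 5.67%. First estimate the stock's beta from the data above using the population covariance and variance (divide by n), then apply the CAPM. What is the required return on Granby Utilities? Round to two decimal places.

9.51%

Mean R_i = (6.8 − 8.7 + 3.7 − 0.4 + 2.4 − 2.6) / 6 = 0.2000%
Mean R_m = (4.7 − 6.5 + 6.8 + 1.3 + 5.6 + 0.9) / 6 = 2.1333%
Σ(R_i − R̄_i)(R_m − R̄_m) = 121.6900  ⇒  Cov = 121.6900 / 6 = 20.2817
Σ(R_m − R̄_m)² = 117.1333  ⇒  Var(R_m) = 117.1333 / 6 = 19.5222
β = Cov / Var(R_m) = 20.2817 / 19.5222 = 1.0389
MRP = 9.37% − 5.67% = 3.70%
E(R) = R_f + β × MRP = 5.67% + 1.0389 × 3.70% = 9.51%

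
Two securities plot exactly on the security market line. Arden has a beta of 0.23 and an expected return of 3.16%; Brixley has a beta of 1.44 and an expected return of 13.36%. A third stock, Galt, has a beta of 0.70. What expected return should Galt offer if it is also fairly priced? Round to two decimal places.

MRP (SML slope) = (13.36% − 3.16%) / (1.44 − 0.23) = 10.20% / 1.21 = 8.4298%
R_f (intercept) = 3.16% − 0.23 × 8.4298% = 1.2211%
E(R_Galt) = R_f + β × MRP = 1.2211% + 0.70 × 8.4298% = 7.12%

7.12%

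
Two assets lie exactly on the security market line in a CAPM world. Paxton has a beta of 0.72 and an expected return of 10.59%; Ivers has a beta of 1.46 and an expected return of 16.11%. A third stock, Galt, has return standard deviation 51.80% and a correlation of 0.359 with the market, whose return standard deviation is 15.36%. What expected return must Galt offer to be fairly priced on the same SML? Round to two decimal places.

14.25%

MRP = (16.11% − 10.59%) / (1.46 − 0.72) = 7.4595%
R_f = 10.59% − 0.72 × 7.4595% = 5.2192%
β_Galt = ρ·σ_i/σ_m = 0.359 × 51.80 / 15.36 = 1.2107
E(R_Galt) = R_f + β × MRP = 5.2192% + 1.2107 × 7.4595% = 14.25%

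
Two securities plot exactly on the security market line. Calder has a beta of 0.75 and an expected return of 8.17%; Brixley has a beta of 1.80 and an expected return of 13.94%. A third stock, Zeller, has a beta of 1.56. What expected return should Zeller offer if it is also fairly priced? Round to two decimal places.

MRP (SML slope) = (13.94% − 8.17%) / (1.80 − 0.75) = 5.77% / 1.05 = 5.4952%
R_f (intercept) = 8.17% − 0.75 × 5.4952% = 4.0486%
E(R_Zeller) = R_f + β × MRP = 4.0486% + 1.56 × 5.4952% = 12.62%

12.62%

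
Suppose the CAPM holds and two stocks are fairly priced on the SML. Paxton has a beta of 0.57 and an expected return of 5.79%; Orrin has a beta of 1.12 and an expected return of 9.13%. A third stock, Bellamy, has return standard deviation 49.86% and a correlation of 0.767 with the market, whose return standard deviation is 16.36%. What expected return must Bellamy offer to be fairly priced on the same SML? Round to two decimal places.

MRP = (9.13% − 5.79%) / (1.12 − 0.57) = 6.0727%
R_f = 5.79% − 0.57 × 6.0727% = 2.3286%
β_Bellamy = ρ·σ_i/σ_m = 0.767 × 49.86 / 16.36 = 2.3376
E(R_Bellamy) = R_f + β × MRP = 2.3286% + 2.3376 × 6.0727% = 16.52%

16.52%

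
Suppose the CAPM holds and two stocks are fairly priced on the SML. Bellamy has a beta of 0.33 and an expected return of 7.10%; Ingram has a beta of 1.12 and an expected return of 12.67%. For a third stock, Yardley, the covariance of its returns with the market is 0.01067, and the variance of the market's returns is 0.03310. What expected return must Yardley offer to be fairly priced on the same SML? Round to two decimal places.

MRP = (12.67% − 7.10%) / (1.12 − 0.33) = 7.0506%
R_f = 7.10% − 0.33 × 7.0506% = 4.7733%
β_Yardley = Cov / Var(R_m) = 0.01067 / 0.03310 = 0.3224
E(R_Yardley) = R_f + β × MRP = 4.7733% + 0.3224 × 7.0506% = 7.05%

7.05%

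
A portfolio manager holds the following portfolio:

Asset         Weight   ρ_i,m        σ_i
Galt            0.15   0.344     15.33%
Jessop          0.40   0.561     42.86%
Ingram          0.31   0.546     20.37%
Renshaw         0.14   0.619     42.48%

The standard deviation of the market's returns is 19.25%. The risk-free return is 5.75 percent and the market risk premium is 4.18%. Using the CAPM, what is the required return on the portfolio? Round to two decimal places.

β_Galt = 0.344 × 15.33% / 19.25% = 0.2739
β_Jessop = 0.561 × 42.86% / 19.25% = 1.2491
β_Ingram = 0.546 × 20.37% / 19.25% = 0.5778
β_Renshaw = 0.619 × 42.48% / 19.25% = 1.3660
β_P = Σ w_i β_i = 0.15×0.2739 + 0.40×1.2491 + 0.31×0.5778 + 0.14×1.3660 = 0.9111
E(R_P) = R_f + β_P × MRP = 5.75% + 0.9111 × 4.18% = 9.56%

9.56%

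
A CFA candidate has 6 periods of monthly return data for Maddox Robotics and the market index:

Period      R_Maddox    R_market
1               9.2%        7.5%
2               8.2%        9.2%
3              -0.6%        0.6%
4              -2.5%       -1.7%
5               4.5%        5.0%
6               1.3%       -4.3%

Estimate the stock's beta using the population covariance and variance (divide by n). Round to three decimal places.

Mean R_i = (9.2 + 8.2 − 0.6 − 2.5 + 4.5 + 1.3) / 6 = 3.3500%
Mean R_m = (7.5 + 9.2 + 0.6 − 1.7 + 5.0 − 4.3) / 6 = 2.7167%
Σ(R_i − R̄_i)(R_m − R̄_m) = 110.6350  ⇒  Cov = 110.6350 / 6 = 18.4392
Σ(R_m − R̄_m)² = 143.3483  ⇒  Var(R_m) = 143.3483 / 6 = 23.8914
β = Cov / Var(R_m) = 18.4392 / 23.8914 = 0.7718

0.772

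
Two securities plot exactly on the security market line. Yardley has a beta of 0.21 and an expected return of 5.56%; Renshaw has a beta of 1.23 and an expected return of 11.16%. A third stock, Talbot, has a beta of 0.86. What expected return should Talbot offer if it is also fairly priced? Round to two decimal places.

9.13%

MRP (SML slope) = (11.16% − 5.56%) / (1.23 − 0.21) = 5.60% / 1.02 = 5.4902%
R_f (intercept) = 5.56% − 0.21 × 5.4902% = 4.4071%
E(R_Talbot) = R_f + β × MRP = 4.4071% + 0.86 × 5.4902% = 9.13%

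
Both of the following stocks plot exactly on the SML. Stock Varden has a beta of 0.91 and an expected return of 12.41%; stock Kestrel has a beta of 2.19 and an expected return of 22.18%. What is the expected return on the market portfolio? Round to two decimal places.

Both satisfy E(R) = R_f + β·MRP, so the slope of the SML is
MRP = (22.18% − 12.41%) / (2.19 − 0.91) = 9.77% / 1.28 = 7.6328%
R_f = E(R_Varden) − β_Varden·MRP = 12.41% − 0.91 × 7.6328% = 5.4642%
E(R_m) = R_f + MRP = 5.4642% + 7.6328% = 13.10%

13.10%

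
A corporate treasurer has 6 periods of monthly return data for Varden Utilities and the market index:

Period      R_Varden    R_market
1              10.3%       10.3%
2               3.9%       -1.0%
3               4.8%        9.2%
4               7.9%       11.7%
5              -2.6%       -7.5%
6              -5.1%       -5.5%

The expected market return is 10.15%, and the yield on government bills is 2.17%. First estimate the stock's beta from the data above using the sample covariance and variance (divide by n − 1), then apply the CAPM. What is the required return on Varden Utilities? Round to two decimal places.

7.22%

Mean R_i = (10.3 + 3.9 + 4.8 + 7.9 − 2.6 − 5.1) / 6 = 3.2000%
Mean R_m = (10.3 − 1.0 + 9.2 + 11.7 − 7.5 − 5.5) / 6 = 2.8667%
Σ(R_i − R̄_i)(R_m − R̄_m) = 231.2900  ⇒  Cov = 231.2900 / 5 = 46.2580
Σ(R_m − R̄_m)² = 365.8133  ⇒  Var(R_m) = 365.8133 / 5 = 73.1627
β = Cov / Var(R_m) = 46.2580 / 73.1627 = 0.6323
MRP = 10.15% − 2.17% = 7.98%
E(R) = R_f + β × MRP = 2.17% + 0.6323 × 7.98% = 7.22%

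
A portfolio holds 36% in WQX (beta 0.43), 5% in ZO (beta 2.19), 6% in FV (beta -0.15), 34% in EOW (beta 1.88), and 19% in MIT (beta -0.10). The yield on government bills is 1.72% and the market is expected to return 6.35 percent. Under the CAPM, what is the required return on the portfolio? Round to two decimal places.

5.77%

β_P = Σ w_i β_i = 0.36×0.43 + 0.05×2.19 + 0.06×-0.15 + 0.34×1.88 + 0.19×-0.10 = 0.8755
MRP = 6.35% − 1.72% = 4.63%
E(R_P) = R_f + β_P × MRP = 1.72% + 0.8755 × 4.63% = 5.77%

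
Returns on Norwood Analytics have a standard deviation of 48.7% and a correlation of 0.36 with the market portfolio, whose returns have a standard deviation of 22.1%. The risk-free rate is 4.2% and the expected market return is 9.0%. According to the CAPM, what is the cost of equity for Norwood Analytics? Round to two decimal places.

8.01%

β = ρ × σ_i / σ_m = 0.36 × 48.7% / 22.1% = 0.7933
MRP = 9.0% − 4.2% = 4.80%
E(R) = 4.2% + 0.7933 × 4.8% = 8.01%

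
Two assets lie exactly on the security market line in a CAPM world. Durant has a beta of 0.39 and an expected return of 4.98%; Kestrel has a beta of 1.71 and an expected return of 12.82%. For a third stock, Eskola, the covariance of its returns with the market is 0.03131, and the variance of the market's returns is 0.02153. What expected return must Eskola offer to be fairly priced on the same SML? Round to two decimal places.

11.30%

MRP = (12.82% − 4.98%) / (1.71 − 0.39) = 5.9394%
R_f = 4.98% − 0.39 × 5.9394% = 2.6636%
β_Eskola = Cov / Var(R_m) = 0.03131 / 0.02153 = 1.4542
E(R_Eskola) = R_f + β × MRP = 2.6636% + 1.4542 × 5.9394% = 11.30%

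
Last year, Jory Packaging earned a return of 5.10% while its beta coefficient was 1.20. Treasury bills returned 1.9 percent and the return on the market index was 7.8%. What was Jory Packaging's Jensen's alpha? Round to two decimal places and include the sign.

Market excess return = 7.8% − 1.9% = 5.90%
CAPM benchmark = R_f + β(R_m − R_f) = 1.9% + 1.20 × 5.9% = 8.9800%
α = actual − benchmark = 5.10% − 8.9800% = -3.88%

-3.88%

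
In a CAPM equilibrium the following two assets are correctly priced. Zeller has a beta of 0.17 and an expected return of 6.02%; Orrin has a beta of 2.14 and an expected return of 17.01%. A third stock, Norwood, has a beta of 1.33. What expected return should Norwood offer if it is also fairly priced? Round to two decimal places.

MRP (SML slope) = (17.01% − 6.02%) / (2.14 − 0.17) = 10.99% / 1.97 = 5.5787%
R_f (intercept) = 6.02% − 0.17 × 5.5787% = 5.0716%
E(R_Norwood) = R_f + β × MRP = 5.0716% + 1.33 × 5.5787% = 12.49%

12.49%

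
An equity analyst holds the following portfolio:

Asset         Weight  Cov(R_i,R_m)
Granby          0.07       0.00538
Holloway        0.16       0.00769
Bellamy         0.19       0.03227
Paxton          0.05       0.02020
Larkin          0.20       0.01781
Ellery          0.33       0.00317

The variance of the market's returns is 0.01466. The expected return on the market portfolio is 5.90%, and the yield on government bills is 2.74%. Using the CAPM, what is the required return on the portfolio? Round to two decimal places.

5.62%

β_Granby = 0.00538 / 0.01466 = 0.3670
β_Holloway = 0.00769 / 0.01466 = 0.5246
β_Bellamy = 0.03227 / 0.01466 = 2.2012
β_Paxton = 0.02020 / 0.01466 = 1.3779
β_Larkin = 0.01781 / 0.01466 = 1.2149
β_Ellery = 0.00317 / 0.01466 = 0.2162
β_P = Σ w_i β_i = 0.07×0.3670 + 0.16×0.5246 + 0.19×2.2012 + 0.05×1.3779 + 0.20×1.2149 + 0.33×0.2162 = 0.9111
MRP = 5.90% − 2.74% = 3.16%
E(R_P) = R_f + β_P × MRP = 2.74% + 0.9111 × 3.16% = 5.62%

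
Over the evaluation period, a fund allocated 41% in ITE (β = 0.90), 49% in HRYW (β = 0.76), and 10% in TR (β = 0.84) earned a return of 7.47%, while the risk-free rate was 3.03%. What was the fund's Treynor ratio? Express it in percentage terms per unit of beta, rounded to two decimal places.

5.38%

β_P = 0.41×0.90 + 0.49×0.76 + 0.10×0.84 = 0.8254
Treynor = (R_P − R_f) / β_P = (7.47% − 3.03%) / 0.8254 = 4.44% / 0.8254 = 5.38%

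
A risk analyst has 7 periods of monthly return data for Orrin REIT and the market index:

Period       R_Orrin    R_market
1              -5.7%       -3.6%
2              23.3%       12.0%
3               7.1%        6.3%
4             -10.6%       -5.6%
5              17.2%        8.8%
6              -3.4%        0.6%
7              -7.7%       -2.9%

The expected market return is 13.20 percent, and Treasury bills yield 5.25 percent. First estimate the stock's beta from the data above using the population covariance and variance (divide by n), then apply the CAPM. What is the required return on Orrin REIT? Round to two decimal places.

Mean R_i = (-5.7 + 23.3 + 7.1 − 10.6 + 17.2 − 3.4 − 7.7) / 7 = 2.8857%
Mean R_m = (-3.6 + 12.0 + 6.3 − 5.6 + 8.8 + 0.6 − 2.9) / 7 = 2.2286%
Σ(R_i − R̄_i)(R_m − R̄_m) = 530.8429  ⇒  Cov = 530.8429 / 7 = 75.8347
Σ(R_m − R̄_m)² = 279.4543  ⇒  Var(R_m) = 279.4543 / 7 = 39.9220
β = Cov / Var(R_m) = 75.8347 / 39.9220 = 1.8996
MRP = 13.20% − 5.25% = 7.95%
E(R) = R_f + β × MRP = 5.25% + 1.8996 × 7.95% = 20.35%

20.35%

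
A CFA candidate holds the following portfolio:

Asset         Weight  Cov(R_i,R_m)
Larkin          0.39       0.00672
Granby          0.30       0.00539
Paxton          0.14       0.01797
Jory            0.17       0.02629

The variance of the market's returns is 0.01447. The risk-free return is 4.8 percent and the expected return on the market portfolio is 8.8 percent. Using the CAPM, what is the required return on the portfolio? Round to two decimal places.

7.90%

β_Larkin = 0.00672 / 0.01447 = 0.4644
β_Granby = 0.00539 / 0.01447 = 0.3725
β_Paxton = 0.01797 / 0.01447 = 1.2419
β_Jory = 0.02629 / 0.01447 = 1.8169
β_P = Σ w_i β_i = 0.39×0.4644 + 0.30×0.3725 + 0.14×1.2419 + 0.17×1.8169 = 0.7756
MRP = 8.8% − 4.8% = 4.00%
E(R_P) = R_f + β_P × MRP = 4.8% + 0.7756 × 4.0% = 7.90%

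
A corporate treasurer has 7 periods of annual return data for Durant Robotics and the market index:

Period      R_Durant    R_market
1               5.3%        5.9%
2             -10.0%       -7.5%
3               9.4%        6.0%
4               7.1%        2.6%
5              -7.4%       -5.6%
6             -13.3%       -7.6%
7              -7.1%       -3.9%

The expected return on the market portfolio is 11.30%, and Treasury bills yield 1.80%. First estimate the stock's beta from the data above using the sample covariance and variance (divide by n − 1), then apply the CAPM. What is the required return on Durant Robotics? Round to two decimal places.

Mean R_i = (5.3 − 10.0 + 9.4 + 7.1 − 7.4 − 13.3 − 7.1) / 7 = -2.2857%
Mean R_m = (5.9 − 7.5 + 6.0 + 2.6 − 5.6 − 7.6 − 3.9) / 7 = -1.4429%
Σ(R_i − R̄_i)(R_m − R̄_m) = 328.2543  ⇒  Cov = 328.2543 / 6 = 54.7091
Σ(R_m − R̄_m)² = 223.5771  ⇒  Var(R_m) = 223.5771 / 6 = 37.2629
β = Cov / Var(R_m) = 54.7091 / 37.2629 = 1.4682
MRP = 11.30% − 1.80% = 9.50%
E(R) = R_f + β × MRP = 1.80% + 1.4682 × 9.50% = 15.75%

15.75%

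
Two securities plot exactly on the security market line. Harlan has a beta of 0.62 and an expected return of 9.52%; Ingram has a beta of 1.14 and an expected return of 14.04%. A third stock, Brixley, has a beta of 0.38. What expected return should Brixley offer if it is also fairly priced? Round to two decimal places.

MRP (SML slope) = (14.04% − 9.52%) / (1.14 − 0.62) = 4.52% / 0.52 = 8.6923%
R_f (intercept) = 9.52% − 0.62 × 8.6923% = 4.1308%
E(R_Brixley) = R_f + β × MRP = 4.1308% + 0.38 × 8.6923% = 7.43%

7.43%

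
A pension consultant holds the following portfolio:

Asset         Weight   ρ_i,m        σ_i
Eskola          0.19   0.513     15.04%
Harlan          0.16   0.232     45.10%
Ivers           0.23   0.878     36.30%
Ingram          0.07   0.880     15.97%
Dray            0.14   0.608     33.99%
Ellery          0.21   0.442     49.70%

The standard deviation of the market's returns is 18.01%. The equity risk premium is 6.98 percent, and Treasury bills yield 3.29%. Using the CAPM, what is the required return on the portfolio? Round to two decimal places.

β_Eskola = 0.513 × 15.04% / 18.01% = 0.4284
β_Harlan = 0.232 × 45.10% / 18.01% = 0.5810
β_Ivers = 0.878 × 36.30% / 18.01% = 1.7697
β_Ingram = 0.880 × 15.97% / 18.01% = 0.7803
β_Dray = 0.608 × 33.99% / 18.01% = 1.1475
β_Ellery = 0.442 × 49.70% / 18.01% = 1.2197
β_P = Σ w_i β_i = 0.19×0.4284 + 0.16×0.5810 + 0.23×1.7697 + 0.07×0.7803 + 0.14×1.1475 + 0.21×1.2197 = 1.0528
E(R_P) = R_f + β_P × MRP = 3.29% + 1.0528 × 6.98% = 10.64%

10.64%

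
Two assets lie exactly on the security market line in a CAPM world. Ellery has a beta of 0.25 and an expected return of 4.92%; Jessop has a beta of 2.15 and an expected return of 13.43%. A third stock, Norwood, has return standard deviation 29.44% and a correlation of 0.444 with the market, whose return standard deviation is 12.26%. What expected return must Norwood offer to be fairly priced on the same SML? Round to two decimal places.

8.58%

MRP = (13.43% − 4.92%) / (2.15 − 0.25) = 4.4789%
R_f = 4.92% − 0.25 × 4.4789% = 3.8003%
β_Norwood = ρ·σ_i/σ_m = 0.444 × 29.44 / 12.26 = 1.0662
E(R_Norwood) = R_f + β × MRP = 3.8003% + 1.0662 × 4.4789% = 8.58%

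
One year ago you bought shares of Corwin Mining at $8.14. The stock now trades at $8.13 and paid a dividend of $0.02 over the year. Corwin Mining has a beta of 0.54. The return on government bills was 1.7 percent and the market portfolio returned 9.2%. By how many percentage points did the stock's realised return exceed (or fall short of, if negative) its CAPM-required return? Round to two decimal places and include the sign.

-5.63%

Realised HPR = (P1 + D1 − P0) / P0 = (8.13 + 0.02 − 8.14) / 8.14 = 0.01 / 8.14 = 0.1229%
MRP = 9.2% − 1.7% = 7.50%
CAPM required = R_f + β·MRP = 1.7% + 0.54 × 7.5% = 5.7500%
α = realised − required = 0.1229% − 5.7500% = -5.63%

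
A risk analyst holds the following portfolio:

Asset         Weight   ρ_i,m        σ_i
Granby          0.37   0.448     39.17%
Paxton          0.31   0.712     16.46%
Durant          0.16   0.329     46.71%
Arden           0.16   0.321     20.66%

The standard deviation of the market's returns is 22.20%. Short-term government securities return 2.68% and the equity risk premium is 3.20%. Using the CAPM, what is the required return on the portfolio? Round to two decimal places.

β_Granby = 0.448 × 39.17% / 22.20% = 0.7905
β_Paxton = 0.712 × 16.46% / 22.20% = 0.5279
β_Durant = 0.329 × 46.71% / 22.20% = 0.6922
β_Arden = 0.321 × 20.66% / 22.20% = 0.2987
β_P = Σ w_i β_i = 0.37×0.7905 + 0.31×0.5279 + 0.16×0.6922 + 0.16×0.2987 = 0.6147
E(R_P) = R_f + β_P × MRP = 2.68% + 0.6147 × 3.20% = 4.65%

4.65%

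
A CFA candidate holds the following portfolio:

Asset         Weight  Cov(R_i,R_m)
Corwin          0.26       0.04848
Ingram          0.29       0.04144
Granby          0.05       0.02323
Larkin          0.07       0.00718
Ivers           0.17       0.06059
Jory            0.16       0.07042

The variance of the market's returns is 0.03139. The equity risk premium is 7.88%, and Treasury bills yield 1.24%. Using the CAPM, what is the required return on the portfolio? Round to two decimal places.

13.25%

β_Corwin = 0.04848 / 0.03139 = 1.5444
β_Ingram = 0.04144 / 0.03139 = 1.3202
β_Granby = 0.02323 / 0.03139 = 0.7400
β_Larkin = 0.00718 / 0.03139 = 0.2287
β_Ivers = 0.06059 / 0.03139 = 1.9302
β_Jory = 0.07042 / 0.03139 = 2.2434
β_P = Σ w_i β_i = 0.26×1.5444 + 0.29×1.3202 + 0.05×0.7400 + 0.07×0.2287 + 0.17×1.9302 + 0.16×2.2434 = 1.5245
E(R_P) = R_f + β_P × MRP = 1.24% + 1.5245 × 7.88% = 13.25%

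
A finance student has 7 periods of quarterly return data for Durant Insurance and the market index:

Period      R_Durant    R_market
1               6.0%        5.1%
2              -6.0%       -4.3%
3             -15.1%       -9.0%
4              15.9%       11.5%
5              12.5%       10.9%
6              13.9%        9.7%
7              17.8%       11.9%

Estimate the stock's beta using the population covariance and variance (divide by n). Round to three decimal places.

Mean R_i = (6.0 − 6.0 − 15.1 + 15.9 + 12.5 + 13.9 + 17.8) / 7 = 6.4286%
Mean R_m = (5.1 − 4.3 − 9.0 + 11.5 + 10.9 + 9.7 + 11.9) / 7 = 5.1143%
Σ(R_i − R̄_i)(R_m − R̄_m) = 627.9071  ⇒  Cov = 627.9071 / 7 = 89.7010
Σ(R_m − R̄_m)² = 429.1686  ⇒  Var(R_m) = 429.1686 / 7 = 61.3098
β = Cov / Var(R_m) = 89.7010 / 61.3098 = 1.4631

1.463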